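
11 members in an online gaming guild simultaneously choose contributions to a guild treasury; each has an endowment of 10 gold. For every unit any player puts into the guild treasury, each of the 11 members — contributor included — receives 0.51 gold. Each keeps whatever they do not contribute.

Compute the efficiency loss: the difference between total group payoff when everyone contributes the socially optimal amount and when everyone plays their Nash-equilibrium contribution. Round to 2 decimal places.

507.10 gold

The private return per contributed unit is 0.51 < 1, so contributing 0 is dominant for every player. At the Nash equilibrium everyone keeps their 10, and the group total is 11 × 10 = 110.
Each contributed unit returns 5.610 to the group as a whole (0.51 to each of 11 players), which exceeds 1, so the social optimum is full contribution: group total = 5.610 × 110 = 617.10.
Efficiency loss = 617.10 − 110 = 507.10.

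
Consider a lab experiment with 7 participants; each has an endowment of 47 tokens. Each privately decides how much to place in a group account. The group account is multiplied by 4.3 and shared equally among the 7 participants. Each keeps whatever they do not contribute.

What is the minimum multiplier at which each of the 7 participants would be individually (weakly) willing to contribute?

7

A contributed unit returns (multiplier)/7 to its contributor.
This reaches 1 exactly when the multiplier is 7.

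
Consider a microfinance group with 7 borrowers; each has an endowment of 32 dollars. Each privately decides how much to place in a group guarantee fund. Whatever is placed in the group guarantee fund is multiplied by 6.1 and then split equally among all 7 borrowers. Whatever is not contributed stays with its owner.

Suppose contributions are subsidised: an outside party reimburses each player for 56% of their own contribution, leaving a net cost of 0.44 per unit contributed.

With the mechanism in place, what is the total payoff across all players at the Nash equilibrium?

The effective private return per unit is now (6.1/7) / 0.44 = 1.9805 > 1, so every player's dominant strategy flips to full contribution.
So the Nash equilibrium is full contribution by all 7; the group earns 7 × (32 × 0.56 + 6.1 × 32) = 1491.84.

1491.84 dollars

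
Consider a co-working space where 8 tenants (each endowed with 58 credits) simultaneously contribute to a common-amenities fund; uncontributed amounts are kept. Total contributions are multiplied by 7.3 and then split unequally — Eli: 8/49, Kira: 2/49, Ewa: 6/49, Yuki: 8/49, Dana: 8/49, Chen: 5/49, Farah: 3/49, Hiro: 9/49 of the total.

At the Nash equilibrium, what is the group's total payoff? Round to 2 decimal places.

For player j, contributing a unit is worthwhile iff 7.3 × (j's share) ≥ 1, i.e. iff j's share is at least 0.1370.
Eli, Yuki, Dana and Hiro are above the threshold, contributing 58 each; the remaining 4 contribute 0. Total contributed: 232.
The common-amenities fund pays out 7.3 × 232 = 1693.60 in total (split across the unequal shares, but the aggregate is all that matters for the group sum).
The 4 free-riders keep 58 each, adding 232. Group total = 232 + 1693.60 = 1925.60.

1925.60 credits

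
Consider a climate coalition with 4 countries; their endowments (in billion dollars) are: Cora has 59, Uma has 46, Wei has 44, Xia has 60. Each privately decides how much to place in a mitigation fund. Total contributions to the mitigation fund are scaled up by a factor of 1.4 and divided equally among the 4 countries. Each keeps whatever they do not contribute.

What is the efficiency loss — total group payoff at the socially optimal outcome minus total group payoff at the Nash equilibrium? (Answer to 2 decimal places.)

83.60 billion dollars

The private return per contributed unit is 1.4/4 = 0.3500 < 1 for every player regardless of endowment, so the Nash equilibrium is zero contribution and the group total is Σ E_j = 59 + 46 + 44 + 60 = 209.
Each contributed unit returns 1.400 to the group, so the social optimum is full contribution by everyone: group total = 1.400 × 209 = 292.60.
Efficiency loss = (1.400 − 1) × 209 = 83.60.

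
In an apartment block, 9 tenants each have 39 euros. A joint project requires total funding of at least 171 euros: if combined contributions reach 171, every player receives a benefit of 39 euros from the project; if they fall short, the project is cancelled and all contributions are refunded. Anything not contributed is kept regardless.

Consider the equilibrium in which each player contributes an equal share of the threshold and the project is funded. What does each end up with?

59 euros

Equal share of the threshold: 171/9 = 19.
At this profile no one gains by cutting their contribution: any cut drops the total below 171, the project is cancelled, contributions are refunded, and the deviator ends with 39, which is less than 39 − 19 + 39 = 59. Contributing more than 19 just wastes the excess. So contributing exactly 19 is a best response.
Each player's payoff: 39 − 19 + 39 = 59.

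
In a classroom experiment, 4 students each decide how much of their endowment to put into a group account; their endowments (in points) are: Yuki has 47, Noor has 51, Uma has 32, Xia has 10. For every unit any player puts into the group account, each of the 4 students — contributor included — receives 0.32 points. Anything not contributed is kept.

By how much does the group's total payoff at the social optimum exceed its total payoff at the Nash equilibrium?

39.20 points

The private return per contributed unit is 0.32 < 1 for everyone, so the Nash equilibrium is zero contribution and the group total is Σ E_j = 47 + 51 + 32 + 10 = 140.
Each contributed unit returns 1.280 to the group, so the social optimum is full contribution by everyone: group total = 1.280 × 140 = 179.20.
Efficiency loss = (1.280 − 1) × 140 = 39.20.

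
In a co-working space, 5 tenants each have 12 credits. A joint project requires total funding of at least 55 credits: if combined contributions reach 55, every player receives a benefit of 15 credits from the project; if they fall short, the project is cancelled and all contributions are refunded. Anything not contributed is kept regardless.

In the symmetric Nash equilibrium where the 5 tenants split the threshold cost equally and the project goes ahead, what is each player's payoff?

Equal share of the threshold: 55/5 = 11.
At this profile no one gains by cutting their contribution: any cut drops the total below 55, the project is cancelled, contributions are refunded, and the deviator ends with 12, which is less than 12 − 11 + 15 = 16. Contributing more than 11 just wastes the excess. So contributing exactly 11 is a best response.
Each player's payoff: 12 − 11 + 15 = 16.

16 credits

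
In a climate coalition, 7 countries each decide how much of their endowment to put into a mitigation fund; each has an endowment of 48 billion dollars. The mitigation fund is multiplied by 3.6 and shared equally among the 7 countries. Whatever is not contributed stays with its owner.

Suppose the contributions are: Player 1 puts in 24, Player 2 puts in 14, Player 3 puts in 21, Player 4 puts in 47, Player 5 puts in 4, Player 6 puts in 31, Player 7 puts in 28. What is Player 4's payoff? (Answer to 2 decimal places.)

Total contributed: 24 + 14 + 21 + 47 + 4 + 31 + 28 = 169.
Each receives 3.6 × 169 / 7 = 86.91 from the mitigation fund.
Player 4 keeps 48 − 47 = 1, so Player 4's payoff is 1 + 86.91 = 87.91.

87.91 billion dollars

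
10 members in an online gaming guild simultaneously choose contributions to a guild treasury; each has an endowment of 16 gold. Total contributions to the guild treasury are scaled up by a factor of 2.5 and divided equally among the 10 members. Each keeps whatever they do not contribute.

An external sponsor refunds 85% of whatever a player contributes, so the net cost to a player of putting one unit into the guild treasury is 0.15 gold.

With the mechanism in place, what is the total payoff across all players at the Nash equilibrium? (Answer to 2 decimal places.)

536.00 gold

Under the mechanism each unit contributed yields (2.5/10) / 0.15 = 1.6667 back to its contributor per unit of net cost, which exceeds 1, making full contribution the dominant choice for everyone.
At the Nash equilibrium everyone contributes 16. Group total payoff = 10 × (16 × 0.85 + 2.5 × 16) = 536.00.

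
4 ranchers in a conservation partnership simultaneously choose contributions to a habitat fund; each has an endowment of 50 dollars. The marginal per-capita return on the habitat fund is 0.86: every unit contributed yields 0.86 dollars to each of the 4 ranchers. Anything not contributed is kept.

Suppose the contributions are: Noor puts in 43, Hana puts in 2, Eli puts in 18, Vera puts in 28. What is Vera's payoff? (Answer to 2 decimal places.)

Total contributed: 43 + 2 + 18 + 28 = 91.
Each receives 0.86 × 91 = 78.26 from the habitat fund.
Vera keeps 50 − 28 = 22, so Vera's payoff is 22 + 78.26 = 100.26.

100.26 dollars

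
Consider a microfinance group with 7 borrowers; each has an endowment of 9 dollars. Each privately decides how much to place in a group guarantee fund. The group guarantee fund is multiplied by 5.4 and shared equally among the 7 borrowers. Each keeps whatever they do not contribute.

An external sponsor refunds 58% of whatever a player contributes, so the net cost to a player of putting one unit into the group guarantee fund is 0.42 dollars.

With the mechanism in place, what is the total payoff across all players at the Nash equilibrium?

Under the mechanism each unit contributed yields (5.4/7) / 0.42 = 1.8367 back to its contributor per unit of net cost, which exceeds 1, making full contribution the dominant choice for everyone.
At the Nash equilibrium everyone contributes 9. Group total payoff = 7 × (9 × 0.58 + 5.4 × 9) = 376.74.

376.74 dollars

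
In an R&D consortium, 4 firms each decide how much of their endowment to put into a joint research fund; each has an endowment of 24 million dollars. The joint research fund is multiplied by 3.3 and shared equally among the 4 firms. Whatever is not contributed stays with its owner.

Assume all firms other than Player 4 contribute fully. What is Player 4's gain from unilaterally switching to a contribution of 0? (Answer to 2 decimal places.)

Switching from a contribution of 24 to 0 lets Player 4 keep an extra 24 million dollars, but lowers the joint research fund by 24, which costs Player 4 their own share of that drop: 3.3/4 × 24 = 19.80.
Net gain = 24 − 19.80 = 4.20. The private return per contributed unit (0.8250) is below 1, so free-riding is indeed the best response regardless of what the others do.

4.20 million dollars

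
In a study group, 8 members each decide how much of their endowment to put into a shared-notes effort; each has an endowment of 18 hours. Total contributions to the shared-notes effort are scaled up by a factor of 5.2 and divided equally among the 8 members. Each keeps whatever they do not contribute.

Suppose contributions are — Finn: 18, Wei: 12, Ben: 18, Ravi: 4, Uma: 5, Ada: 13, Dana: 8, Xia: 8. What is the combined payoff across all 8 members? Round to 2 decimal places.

Total contributed: 18 + 12 + 18 + 4 + 5 + 13 + 8 + 8 = 86; total kept: 8 × 18 − 86 = 58.
The shared-notes effort pays out 5.2 × 86 = 447.20 in aggregate.
Group total = 58 + 447.20 = 505.20.

505.20 hours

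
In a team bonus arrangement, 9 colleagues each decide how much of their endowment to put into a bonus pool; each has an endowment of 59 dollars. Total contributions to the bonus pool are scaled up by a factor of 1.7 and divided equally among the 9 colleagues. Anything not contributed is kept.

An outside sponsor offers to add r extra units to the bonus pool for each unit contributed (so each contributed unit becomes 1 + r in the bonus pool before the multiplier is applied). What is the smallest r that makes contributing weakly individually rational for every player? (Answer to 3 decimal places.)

4.294

With matching at rate r, one contributed unit becomes (1 + r) in the bonus pool and returns 1.7 × (1 + r) / 9 to the contributor.
Setting this equal to 1: 1 + r = 9/1.7 = 5.2941.
So the minimum matching rate is r = 5.2941 − 1 = 4.294.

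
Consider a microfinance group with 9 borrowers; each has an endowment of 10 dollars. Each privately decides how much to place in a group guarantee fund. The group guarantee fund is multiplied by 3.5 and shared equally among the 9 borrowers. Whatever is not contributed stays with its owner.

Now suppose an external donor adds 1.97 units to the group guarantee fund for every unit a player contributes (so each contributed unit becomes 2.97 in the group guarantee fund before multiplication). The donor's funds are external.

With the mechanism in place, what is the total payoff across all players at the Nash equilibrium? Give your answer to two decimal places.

935.55 dollars

With the mechanism, a contributed unit returns 3.5 × 2.97 / 9 = 1.1550 per unit of net cost to the contributor — now above 1 — so contributing fully is weakly dominant for every player.
At the Nash equilibrium everyone contributes 10. Group total payoff = 3.5 × 2.97 × 90 = 935.55.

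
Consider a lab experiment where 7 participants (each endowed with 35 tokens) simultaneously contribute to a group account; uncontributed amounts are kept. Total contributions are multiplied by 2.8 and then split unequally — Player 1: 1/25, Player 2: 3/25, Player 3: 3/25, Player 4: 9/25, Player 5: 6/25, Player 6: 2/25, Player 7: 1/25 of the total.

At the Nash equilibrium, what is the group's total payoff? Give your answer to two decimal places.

For player j, contributing a unit is worthwhile iff 2.8 × (j's share) ≥ 1, i.e. iff j's share is at least 0.3571.
Only Player 4 (9/25) clears that bar, contributing 35; the remaining 6 contribute 0. Total contributed: 35.
The group account pays out 2.8 × 35 = 98.00 in total (split across the unequal shares, but the aggregate is all that matters for the group sum).
The 6 free-riders keep 35 each, adding 210. Group total = 210 + 98.00 = 308.00.

308.00 tokens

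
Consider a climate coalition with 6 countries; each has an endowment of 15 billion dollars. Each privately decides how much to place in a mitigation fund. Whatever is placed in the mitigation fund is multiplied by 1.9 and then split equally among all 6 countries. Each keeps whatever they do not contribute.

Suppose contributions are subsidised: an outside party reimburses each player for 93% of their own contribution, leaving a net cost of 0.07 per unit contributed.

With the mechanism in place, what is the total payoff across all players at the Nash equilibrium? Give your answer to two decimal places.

254.70 billion dollars

The effective private return per unit is now (1.9/6) / 0.07 = 4.5238 > 1, so every player's dominant strategy flips to full contribution.
So the Nash equilibrium is full contribution by all 6; the group earns 6 × (15 × 0.93 + 1.9 × 15) = 254.70.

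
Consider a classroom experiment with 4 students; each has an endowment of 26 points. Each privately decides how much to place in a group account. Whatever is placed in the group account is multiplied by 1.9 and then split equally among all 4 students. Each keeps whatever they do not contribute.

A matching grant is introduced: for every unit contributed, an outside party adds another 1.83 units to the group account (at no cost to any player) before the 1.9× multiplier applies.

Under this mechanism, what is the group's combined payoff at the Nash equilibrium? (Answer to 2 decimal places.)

559.21 points

The effective private return per unit is now 1.9 × 2.83 / 4 = 1.3443 > 1, so every player's dominant strategy flips to full contribution.
So the Nash equilibrium is full contribution by all 4; the group earns 1.9 × 2.83 × 104 = 559.21.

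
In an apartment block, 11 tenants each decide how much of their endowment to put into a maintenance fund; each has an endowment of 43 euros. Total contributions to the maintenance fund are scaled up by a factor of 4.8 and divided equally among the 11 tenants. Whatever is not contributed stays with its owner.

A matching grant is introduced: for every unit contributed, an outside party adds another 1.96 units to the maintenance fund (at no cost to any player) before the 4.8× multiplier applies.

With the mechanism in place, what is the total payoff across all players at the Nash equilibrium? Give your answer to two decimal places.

6720.38 euros

The effective private return per unit is now 4.8 × 2.96 / 11 = 1.2916 > 1, so every player's dominant strategy flips to full contribution.
At the Nash equilibrium everyone contributes 43. Group total payoff = 4.8 × 2.96 × 473 = 6720.38.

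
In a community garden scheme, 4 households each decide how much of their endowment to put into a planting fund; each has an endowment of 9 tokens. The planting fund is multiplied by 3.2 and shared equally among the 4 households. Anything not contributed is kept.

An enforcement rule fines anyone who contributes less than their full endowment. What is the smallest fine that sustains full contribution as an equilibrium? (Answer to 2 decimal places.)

1.80 tokens

Given the others contribute fully, the best deviation is to contribute 0 (any partial contribution still incurs the fine and gives up units whose private return 0.8000 is below 1).
Deviating from 9 to 0 saves 9 tokens but forfeits the deviator's share of the drop in the planting fund: 3.2/4 × 9 = 7.20.
So the deviation gain is 9 − 7.20 = 1.80, and the fine must be at least 1.80 tokens to wipe it out.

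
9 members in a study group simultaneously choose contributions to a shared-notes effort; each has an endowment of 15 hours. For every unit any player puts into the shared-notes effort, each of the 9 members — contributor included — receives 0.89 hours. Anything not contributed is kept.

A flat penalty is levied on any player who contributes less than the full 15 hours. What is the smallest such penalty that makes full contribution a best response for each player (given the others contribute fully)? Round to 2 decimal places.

Given the others contribute fully, the best deviation is to contribute 0 (any partial contribution still incurs the fine and gives up units whose private return 0.89 is below 1).
Deviating from 15 to 0 saves 15 hours but forfeits the deviator's share of the drop in the shared-notes effort: 0.89 × 15 = 13.35.
So the deviation gain is 15 − 13.35 = 1.65, and the fine must be at least 1.65 hours to wipe it out.

1.65 hours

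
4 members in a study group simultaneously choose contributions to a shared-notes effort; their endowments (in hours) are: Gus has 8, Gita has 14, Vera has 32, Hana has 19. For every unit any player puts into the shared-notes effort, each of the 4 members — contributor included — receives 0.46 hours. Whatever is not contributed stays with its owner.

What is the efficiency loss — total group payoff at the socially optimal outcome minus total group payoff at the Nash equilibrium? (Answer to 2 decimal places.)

The private return per contributed unit is 0.46 < 1 for everyone, so the Nash equilibrium is zero contribution and the group total is Σ E_j = 8 + 14 + 32 + 19 = 73.
Each contributed unit returns 1.840 to the group, so the social optimum is full contribution by everyone: group total = 1.840 × 73 = 134.32.
Efficiency loss = (1.840 − 1) × 73 = 61.32.

61.32 hours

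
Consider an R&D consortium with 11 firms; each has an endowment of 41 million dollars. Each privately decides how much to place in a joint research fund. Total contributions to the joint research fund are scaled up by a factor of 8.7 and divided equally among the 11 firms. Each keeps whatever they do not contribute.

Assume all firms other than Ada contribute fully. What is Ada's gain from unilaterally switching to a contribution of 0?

8.57 million dollars

Switching from a contribution of 41 to 0 lets Ada keep an extra 41 million dollars, but lowers the joint research fund by 41, which costs Ada their own share of that drop: 8.7/11 × 41 = 32.43.
Net gain = 41 − 32.43 = 8.57. The private return per contributed unit (0.7909) is below 1, so free-riding is indeed the best response regardless of what the others do.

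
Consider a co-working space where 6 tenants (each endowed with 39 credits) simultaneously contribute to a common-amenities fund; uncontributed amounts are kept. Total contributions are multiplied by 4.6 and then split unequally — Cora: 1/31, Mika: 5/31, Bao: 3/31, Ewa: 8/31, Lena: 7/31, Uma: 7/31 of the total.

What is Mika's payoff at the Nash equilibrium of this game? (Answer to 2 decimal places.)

125.81 credits

Player j's private return per contributed unit is 4.6 × (j's share). Contributing is weakly dominant for j when that share is at least 1/4.6 = 0.2174, and contributing 0 is dominant otherwise.
The shares above 0.2174 belong to Ewa, Lena and Uma, contributing 39 each; the remaining 3 contribute 0. Total contributed: 117.
Mika keeps 39 and receives 4.6 × 117 × 5/31 = 86.81 from the common-amenities fund, for a payoff of 125.81.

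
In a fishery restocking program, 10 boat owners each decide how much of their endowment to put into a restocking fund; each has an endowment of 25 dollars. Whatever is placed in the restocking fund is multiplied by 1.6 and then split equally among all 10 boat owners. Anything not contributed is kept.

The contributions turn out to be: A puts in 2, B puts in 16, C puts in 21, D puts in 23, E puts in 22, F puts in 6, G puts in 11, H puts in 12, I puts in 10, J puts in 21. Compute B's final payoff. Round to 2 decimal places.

Total contributed: 2 + 16 + 21 + 23 + 22 + 6 + 11 + 12 + 10 + 21 = 144.
Each receives 1.6 × 144 / 10 = 23.04 from the restocking fund.
B keeps 25 − 16 = 9, so B's payoff is 9 + 23.04 = 32.04.

32.04 dollars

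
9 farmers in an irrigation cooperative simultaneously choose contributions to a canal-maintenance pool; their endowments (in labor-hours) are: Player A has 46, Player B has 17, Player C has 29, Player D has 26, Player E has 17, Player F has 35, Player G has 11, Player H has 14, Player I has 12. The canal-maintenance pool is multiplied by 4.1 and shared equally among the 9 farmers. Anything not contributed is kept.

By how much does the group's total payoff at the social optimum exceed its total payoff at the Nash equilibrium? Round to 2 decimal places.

641.70 labor-hours

The private return per contributed unit is 4.1/9 = 0.4556 < 1 for every player regardless of endowment, so the Nash equilibrium is zero contribution and the group total is Σ E_j = 46 + 17 + 29 + 26 + 17 + 35 + 11 + 14 + 12 = 207.
Each contributed unit returns 4.100 to the group, so the social optimum is full contribution by everyone: group total = 4.100 × 207 = 848.70.
Efficiency loss = (4.100 − 1) × 207 = 641.70.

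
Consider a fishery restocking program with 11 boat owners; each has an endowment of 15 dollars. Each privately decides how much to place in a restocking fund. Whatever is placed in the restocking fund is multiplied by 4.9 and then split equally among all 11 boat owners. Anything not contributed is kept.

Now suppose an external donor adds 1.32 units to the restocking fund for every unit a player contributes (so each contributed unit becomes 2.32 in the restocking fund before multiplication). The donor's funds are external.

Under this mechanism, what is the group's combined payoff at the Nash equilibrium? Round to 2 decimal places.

1875.72 dollars

The effective private return per unit is now 4.9 × 2.32 / 11 = 1.0335 > 1, so every player's dominant strategy flips to full contribution.
So the Nash equilibrium is full contribution by all 11; the group earns 4.9 × 2.32 × 165 = 1875.72.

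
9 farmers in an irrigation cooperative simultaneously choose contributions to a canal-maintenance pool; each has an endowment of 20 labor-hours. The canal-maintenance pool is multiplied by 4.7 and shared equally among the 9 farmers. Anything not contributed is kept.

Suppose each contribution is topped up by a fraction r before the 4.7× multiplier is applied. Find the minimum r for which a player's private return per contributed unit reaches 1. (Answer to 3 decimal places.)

0.915

With matching at rate r, one contributed unit becomes (1 + r) in the canal-maintenance pool and returns 4.7 × (1 + r) / 9 to the contributor.
Setting this equal to 1: 1 + r = 9/4.7 = 1.9149.
So the minimum matching rate is r = 1.9149 − 1 = 0.915.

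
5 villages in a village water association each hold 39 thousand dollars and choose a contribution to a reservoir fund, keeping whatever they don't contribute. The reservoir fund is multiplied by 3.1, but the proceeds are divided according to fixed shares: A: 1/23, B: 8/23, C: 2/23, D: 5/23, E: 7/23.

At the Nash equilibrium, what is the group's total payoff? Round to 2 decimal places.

276.90 thousand dollars

A player with share s gets back 3.1·s per unit contributed, so full contribution is dominant for anyone with s > 1/3.1 = 0.3226 and zero contribution is dominant for anyone below.
The only share above 0.3226 is B's 8/23, contributing 39; the remaining 4 contribute 0. Total contributed: 39.
The reservoir fund pays out 3.1 × 39 = 120.90 in total (split across the unequal shares, but the aggregate is all that matters for the group sum).
The 4 free-riders keep 39 each, adding 156. Group total = 156 + 120.90 = 276.90.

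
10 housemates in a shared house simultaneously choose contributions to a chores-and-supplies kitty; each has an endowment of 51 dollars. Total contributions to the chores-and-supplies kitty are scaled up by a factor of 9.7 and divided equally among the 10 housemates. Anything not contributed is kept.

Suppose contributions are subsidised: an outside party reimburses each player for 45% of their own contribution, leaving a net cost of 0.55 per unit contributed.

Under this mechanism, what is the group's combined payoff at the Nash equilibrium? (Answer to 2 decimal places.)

The effective private return per unit is now (9.7/10) / 0.55 = 1.7636 > 1, so every player's dominant strategy flips to full contribution.
At the Nash equilibrium everyone contributes 51. Group total payoff = 10 × (51 × 0.45 + 9.7 × 51) = 5176.50.

5176.50 dollars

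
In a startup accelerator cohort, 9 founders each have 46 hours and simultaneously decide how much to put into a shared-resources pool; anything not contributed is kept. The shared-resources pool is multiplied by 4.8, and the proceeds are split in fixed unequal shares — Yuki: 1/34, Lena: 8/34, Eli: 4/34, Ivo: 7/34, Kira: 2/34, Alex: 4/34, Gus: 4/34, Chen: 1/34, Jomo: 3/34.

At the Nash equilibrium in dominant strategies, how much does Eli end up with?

Each unit j contributes comes back to j as 4.8 × (j's share), so j prefers to contribute only if that share exceeds 1/4.8 = 0.2083; otherwise keeping the unit dominates.
Lena alone (share 8/34) is above the threshold, contributing 46; the remaining 8 contribute 0. Total contributed: 46.
Eli keeps 46 and receives 4.8 × 46 × 4/34 = 25.98 from the shared-resources pool, for a payoff of 71.98.

71.98 hours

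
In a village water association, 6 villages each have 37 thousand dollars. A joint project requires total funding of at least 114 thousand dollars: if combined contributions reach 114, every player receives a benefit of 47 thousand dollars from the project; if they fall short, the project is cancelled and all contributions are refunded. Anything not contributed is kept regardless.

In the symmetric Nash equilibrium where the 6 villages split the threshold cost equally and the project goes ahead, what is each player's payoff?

65 thousand dollars

Equal share of the threshold: 114/6 = 19.
At this profile no one gains by cutting their contribution: any cut drops the total below 114, the project is cancelled, contributions are refunded, and the deviator ends with 37, which is less than 37 − 19 + 47 = 65. Contributing more than 19 just wastes the excess. So contributing exactly 19 is a best response.
Each player's payoff: 37 − 19 + 47 = 65.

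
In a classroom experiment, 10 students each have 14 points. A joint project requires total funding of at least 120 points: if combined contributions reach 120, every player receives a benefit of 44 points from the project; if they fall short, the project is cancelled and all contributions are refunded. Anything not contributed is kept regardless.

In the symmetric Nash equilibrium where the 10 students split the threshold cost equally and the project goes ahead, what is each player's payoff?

46 points

Equal share of the threshold: 120/10 = 12.
At this profile no one gains by cutting their contribution: any cut drops the total below 120, the project is cancelled, contributions are refunded, and the deviator ends with 14, which is less than 14 − 12 + 44 = 46. Contributing more than 12 just wastes the excess. So contributing exactly 12 is a best response.
Each player's payoff: 14 − 12 + 44 = 46.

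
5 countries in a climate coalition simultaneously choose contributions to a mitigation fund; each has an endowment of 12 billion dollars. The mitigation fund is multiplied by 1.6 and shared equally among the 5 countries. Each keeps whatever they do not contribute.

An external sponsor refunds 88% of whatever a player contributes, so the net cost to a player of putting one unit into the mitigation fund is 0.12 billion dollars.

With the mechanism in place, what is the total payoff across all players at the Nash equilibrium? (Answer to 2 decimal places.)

Under the mechanism each unit contributed yields (1.6/5) / 0.12 = 2.6667 back to its contributor per unit of net cost, which exceeds 1, making full contribution the dominant choice for everyone.
So the Nash equilibrium is full contribution by all 5; the group earns 5 × (12 × 0.88 + 1.6 × 12) = 148.80.

148.80 billion dollars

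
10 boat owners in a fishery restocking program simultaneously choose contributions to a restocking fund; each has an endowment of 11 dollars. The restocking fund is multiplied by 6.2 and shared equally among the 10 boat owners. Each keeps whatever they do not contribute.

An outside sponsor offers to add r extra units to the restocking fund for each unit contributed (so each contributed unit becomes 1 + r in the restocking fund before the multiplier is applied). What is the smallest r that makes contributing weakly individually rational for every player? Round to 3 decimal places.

With matching at rate r, one contributed unit becomes (1 + r) in the restocking fund and returns 6.2 × (1 + r) / 10 to the contributor.
Setting this equal to 1: 1 + r = 10/6.2 = 1.6129.
So the minimum matching rate is r = 1.6129 − 1 = 0.613.

0.613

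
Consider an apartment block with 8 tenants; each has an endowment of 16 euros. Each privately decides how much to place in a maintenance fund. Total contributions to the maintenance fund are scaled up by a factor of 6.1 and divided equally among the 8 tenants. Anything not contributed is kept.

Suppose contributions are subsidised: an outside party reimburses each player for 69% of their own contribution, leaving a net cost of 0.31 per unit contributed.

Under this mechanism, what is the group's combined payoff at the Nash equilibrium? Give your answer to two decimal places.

869.12 euros

The effective private return per unit is now (6.1/8) / 0.31 = 2.4597 > 1, so every player's dominant strategy flips to full contribution.
So the Nash equilibrium is full contribution by all 8; the group earns 8 × (16 × 0.69 + 6.1 × 16) = 869.12.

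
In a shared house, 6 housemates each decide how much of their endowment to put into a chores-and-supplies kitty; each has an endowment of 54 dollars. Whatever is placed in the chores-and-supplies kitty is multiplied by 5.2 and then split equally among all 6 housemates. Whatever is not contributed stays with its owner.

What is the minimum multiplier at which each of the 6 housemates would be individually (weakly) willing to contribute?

6

A contributed unit returns (multiplier)/6 to its contributor.
This reaches 1 exactly when the multiplier is 6.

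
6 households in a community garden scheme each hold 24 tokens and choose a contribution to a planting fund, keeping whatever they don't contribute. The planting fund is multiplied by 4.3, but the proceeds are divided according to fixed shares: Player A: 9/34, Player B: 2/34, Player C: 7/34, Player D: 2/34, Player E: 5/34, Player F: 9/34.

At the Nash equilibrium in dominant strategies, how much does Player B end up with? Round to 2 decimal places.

A player with share s gets back 4.3·s per unit contributed, so full contribution is dominant for anyone with s > 1/4.3 = 0.2326 and zero contribution is dominant for anyone below.
The shares above 0.2326 belong to Player A and Player F, contributing 24 each; the remaining 4 contribute 0. Total contributed: 48.
Player B keeps 24 and receives 4.3 × 48 × 2/34 = 12.14 from the planting fund, for a payoff of 36.14.

36.14 tokens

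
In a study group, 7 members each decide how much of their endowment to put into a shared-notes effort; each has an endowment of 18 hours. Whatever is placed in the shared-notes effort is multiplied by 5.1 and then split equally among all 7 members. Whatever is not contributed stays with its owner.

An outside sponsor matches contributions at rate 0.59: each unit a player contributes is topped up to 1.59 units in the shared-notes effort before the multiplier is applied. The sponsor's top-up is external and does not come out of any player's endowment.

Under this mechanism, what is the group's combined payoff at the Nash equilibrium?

With the mechanism, a contributed unit returns 5.1 × 1.59 / 7 = 1.1584 per unit of net cost to the contributor — now above 1 — so contributing fully is weakly dominant for every player.
At the Nash equilibrium everyone contributes 18. Group total payoff = 5.1 × 1.59 × 126 = 1021.73.

1021.73 hours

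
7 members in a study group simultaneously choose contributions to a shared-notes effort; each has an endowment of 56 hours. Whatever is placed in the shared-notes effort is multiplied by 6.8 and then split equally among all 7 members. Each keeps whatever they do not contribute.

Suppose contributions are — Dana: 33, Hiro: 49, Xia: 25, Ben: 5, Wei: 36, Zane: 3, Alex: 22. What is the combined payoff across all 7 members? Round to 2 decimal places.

1395.40 hours

Total contributed: 33 + 49 + 25 + 5 + 36 + 3 + 22 = 173; total kept: 7 × 56 − 173 = 219.
The shared-notes effort pays out 6.8 × 173 = 1176.40 in aggregate.
Group total = 219 + 1176.40 = 1395.40.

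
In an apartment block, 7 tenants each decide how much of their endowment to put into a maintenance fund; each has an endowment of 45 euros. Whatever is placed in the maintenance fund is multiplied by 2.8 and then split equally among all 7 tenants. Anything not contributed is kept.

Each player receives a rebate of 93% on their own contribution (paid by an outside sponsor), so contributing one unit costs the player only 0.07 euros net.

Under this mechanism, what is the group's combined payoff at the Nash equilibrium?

1174.95 euros

The effective private return per unit is now (2.8/7) / 0.07 = 5.7143 > 1, so every player's dominant strategy flips to full contribution.
So the Nash equilibrium is full contribution by all 7; the group earns 7 × (45 × 0.93 + 2.8 × 45) = 1174.95.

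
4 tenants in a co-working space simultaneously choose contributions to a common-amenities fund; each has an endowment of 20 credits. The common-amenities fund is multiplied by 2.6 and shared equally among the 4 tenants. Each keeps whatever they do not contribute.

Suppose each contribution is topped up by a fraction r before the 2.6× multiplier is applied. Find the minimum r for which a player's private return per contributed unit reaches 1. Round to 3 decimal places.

With matching at rate r, one contributed unit becomes (1 + r) in the common-amenities fund and returns 2.6 × (1 + r) / 4 to the contributor.
Setting this equal to 1: 1 + r = 4/2.6 = 1.5385.
So the minimum matching rate is r = 1.5385 − 1 = 0.538.

0.538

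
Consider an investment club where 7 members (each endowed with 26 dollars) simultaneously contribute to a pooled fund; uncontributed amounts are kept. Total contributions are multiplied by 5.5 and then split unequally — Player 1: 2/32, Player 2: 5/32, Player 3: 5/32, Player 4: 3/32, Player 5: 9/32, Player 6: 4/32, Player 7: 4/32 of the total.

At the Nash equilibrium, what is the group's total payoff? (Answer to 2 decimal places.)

Each unit j contributes comes back to j as 5.5 × (j's share), so j prefers to contribute only if that share exceeds 1/5.5 = 0.1818; otherwise keeping the unit dominates.
The only share above 0.1818 is Player 5's 9/32, contributing 26; the remaining 6 contribute 0. Total contributed: 26.
The pooled fund pays out 5.5 × 26 = 143.00 in total (split across the unequal shares, but the aggregate is all that matters for the group sum).
The 6 free-riders keep 26 each, adding 156. Group total = 156 + 143.00 = 299.00.

299.00 dollars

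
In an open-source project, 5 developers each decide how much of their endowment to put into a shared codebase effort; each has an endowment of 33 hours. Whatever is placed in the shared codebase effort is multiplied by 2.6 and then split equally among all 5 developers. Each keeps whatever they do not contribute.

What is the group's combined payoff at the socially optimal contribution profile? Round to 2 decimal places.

429.00 hours

Each contributed unit returns 2.600 to the group as a whole (0.5200 to each of 5 players), which exceeds 1, so the social optimum is full contribution: group total = 2.600 × 165 = 429.00.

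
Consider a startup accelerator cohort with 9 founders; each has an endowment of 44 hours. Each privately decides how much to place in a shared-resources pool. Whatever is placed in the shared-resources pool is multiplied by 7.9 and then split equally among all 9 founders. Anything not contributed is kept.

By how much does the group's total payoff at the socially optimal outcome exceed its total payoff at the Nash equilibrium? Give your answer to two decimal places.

2732.40 hours

Each contributed unit returns 7.9/9 = 0.8778 to its contributor — below 1 — so contributing 0 is dominant for every player. At the Nash equilibrium everyone keeps their 44, and the group total is 9 × 44 = 396.
Each contributed unit returns 7.900 to the group as a whole (0.8778 to each of 9 players), which exceeds 1, so the social optimum is full contribution: group total = 7.900 × 396 = 3128.40.
Efficiency loss = 3128.40 − 396 = 2732.40.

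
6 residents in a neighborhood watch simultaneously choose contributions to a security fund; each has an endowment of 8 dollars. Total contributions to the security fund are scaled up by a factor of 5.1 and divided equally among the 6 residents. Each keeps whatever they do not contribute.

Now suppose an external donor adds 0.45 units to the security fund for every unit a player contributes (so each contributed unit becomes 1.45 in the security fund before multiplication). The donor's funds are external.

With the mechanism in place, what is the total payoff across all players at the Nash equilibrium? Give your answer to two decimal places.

354.96 dollars

The effective private return per unit is now 5.1 × 1.45 / 6 = 1.2325 > 1, so every player's dominant strategy flips to full contribution.
So the Nash equilibrium is full contribution by all 6; the group earns 5.1 × 1.45 × 48 = 354.96.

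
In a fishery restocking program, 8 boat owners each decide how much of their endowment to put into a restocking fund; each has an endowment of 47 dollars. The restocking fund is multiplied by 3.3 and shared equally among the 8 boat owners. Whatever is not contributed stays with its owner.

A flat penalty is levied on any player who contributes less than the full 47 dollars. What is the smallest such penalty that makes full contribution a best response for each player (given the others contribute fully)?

27.61 dollars

Given the others contribute fully, the best deviation is to contribute 0 (any partial contribution still incurs the fine and gives up units whose private return 0.4125 is below 1).
Deviating from 47 to 0 saves 47 dollars but forfeits the deviator's share of the drop in the restocking fund: 3.3/8 × 47 = 19.39.
So the deviation gain is 47 − 19.39 = 27.61, and the fine must be at least 27.61 dollars to wipe it out.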